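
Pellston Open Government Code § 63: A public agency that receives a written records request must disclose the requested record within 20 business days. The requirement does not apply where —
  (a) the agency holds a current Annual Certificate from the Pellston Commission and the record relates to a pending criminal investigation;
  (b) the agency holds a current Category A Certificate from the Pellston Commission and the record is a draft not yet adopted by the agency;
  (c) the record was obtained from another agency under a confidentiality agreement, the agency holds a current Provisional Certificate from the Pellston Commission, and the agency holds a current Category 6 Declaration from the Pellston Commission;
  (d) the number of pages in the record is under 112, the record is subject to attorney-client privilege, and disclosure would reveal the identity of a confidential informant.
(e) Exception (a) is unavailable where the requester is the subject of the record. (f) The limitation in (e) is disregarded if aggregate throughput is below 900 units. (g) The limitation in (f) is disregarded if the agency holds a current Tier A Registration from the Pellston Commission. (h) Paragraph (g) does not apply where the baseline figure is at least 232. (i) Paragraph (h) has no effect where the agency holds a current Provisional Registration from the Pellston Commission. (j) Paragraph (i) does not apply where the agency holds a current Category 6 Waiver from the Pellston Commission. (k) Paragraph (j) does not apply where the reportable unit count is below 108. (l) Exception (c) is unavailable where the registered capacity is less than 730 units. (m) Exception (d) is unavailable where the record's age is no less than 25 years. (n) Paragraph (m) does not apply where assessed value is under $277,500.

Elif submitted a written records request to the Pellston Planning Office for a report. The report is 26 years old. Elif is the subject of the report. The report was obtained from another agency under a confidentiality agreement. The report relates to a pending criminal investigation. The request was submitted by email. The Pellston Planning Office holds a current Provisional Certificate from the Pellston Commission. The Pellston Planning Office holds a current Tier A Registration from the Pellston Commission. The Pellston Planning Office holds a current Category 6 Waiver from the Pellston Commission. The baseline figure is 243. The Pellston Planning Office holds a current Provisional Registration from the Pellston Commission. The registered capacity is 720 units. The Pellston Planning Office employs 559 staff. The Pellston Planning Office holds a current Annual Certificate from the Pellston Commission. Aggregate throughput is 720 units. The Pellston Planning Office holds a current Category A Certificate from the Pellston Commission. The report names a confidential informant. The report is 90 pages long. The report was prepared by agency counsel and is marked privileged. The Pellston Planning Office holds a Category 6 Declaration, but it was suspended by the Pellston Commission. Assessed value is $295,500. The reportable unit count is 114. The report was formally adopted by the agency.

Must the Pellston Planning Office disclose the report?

No — exception (a) applies; the Pellston Planning Office is not required to disclose the report.

All of (a)'s requirements are met (a current Annual Certificate is held; the report relates to a pending investigation). Applying paragraphs (e)–(k): (e) would limit (a) — Elif is the subject of the report — but (f) sets (e) aside: (f) is engaged — aggregate throughput is 720 units, below the 900 units limit. (g) would limit (f) — a current Tier A Registration is held — but (h) sets (g) aside: (h) operates — the baseline figure is 243, meeting the 232 threshold. (i) would limit (h) — a current Provisional Registration is held — but (j) sets (i) aside: (j) operates against (i): a current Category 6 Waiver is held. (k) is not engaged (the reportable unit count is 114, not below 108), so (j) stands. (a) remains available.
Exception (b) fails — the report has been formally adopted.
Exception (c) fails — no current Category 6 Declaration is held.
All of (d)'s requirements are met (the number of pages in the record is 90, under the 112 limit; the report is privileged; the report names a confidential informant). But: (m) is engaged — the record's age is 26 years, meeting the 25 years threshold. (n) is not engaged (assessed value is $295,500, not under $277,500), so (m) stands. So (d) is unavailable.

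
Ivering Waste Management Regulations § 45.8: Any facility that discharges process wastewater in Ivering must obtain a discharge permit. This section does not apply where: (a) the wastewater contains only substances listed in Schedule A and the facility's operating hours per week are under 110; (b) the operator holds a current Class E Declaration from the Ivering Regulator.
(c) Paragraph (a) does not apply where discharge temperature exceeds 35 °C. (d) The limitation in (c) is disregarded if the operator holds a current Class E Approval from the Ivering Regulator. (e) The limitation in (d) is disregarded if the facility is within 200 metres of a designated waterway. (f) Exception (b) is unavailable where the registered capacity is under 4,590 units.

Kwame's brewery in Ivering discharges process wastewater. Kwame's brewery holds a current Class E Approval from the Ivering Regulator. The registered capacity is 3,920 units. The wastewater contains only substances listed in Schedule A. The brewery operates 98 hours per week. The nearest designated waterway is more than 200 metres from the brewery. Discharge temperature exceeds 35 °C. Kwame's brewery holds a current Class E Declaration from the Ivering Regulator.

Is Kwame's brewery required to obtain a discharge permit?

Exception (a): the wastewater is Schedule-A-only; the facility's operating hours per week are 98, under the 110 limit — every condition holds. Applying paragraphs (c)–(e): (c) operates (discharge temperature exceeds 35 °C), but is set aside by (d): (d) operates — a current Class E Approval is held. (e) is inapplicable (the brewery is more than 200 m from any designated waterway), so (d) stands. So (a) applies.
All of (b)'s requirements are met (a current Class E Declaration is held). Turning to paragraph (f): (f) operates against (b): the registered capacity is 3,920 units, under the 4,590 units limit. (b) is therefore removed.

No — exception (a) applies; Kwame's brewery is not required to obtain a discharge permit.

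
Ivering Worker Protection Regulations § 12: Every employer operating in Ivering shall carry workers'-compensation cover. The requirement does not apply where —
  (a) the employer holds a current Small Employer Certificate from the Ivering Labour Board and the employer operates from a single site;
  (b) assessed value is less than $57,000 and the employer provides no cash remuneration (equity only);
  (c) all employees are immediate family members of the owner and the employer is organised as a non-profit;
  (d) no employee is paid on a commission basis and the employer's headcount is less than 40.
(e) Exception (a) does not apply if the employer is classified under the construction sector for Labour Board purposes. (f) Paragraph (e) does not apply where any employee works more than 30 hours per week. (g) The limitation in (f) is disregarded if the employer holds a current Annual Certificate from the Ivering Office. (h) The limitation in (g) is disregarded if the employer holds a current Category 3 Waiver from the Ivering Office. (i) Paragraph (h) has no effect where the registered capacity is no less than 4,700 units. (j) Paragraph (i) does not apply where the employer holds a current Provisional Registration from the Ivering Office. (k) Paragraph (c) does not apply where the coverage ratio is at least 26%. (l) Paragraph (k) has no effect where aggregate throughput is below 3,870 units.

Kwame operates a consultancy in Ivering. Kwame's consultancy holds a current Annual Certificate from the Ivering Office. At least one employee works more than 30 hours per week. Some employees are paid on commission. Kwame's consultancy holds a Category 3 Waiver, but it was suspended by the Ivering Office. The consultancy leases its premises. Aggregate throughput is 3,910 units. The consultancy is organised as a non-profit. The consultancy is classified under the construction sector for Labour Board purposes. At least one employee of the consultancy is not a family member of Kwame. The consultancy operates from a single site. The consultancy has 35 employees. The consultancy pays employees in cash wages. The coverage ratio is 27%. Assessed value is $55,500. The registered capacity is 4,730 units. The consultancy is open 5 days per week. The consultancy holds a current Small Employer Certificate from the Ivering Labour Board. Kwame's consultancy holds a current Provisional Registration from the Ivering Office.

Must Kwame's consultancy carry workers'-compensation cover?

Yes — Kwame's consultancy must carry workers'-compensation cover.

All of (a)'s requirements are met (a current Small Employer Certificate is held; the employer operates from a single site). But: (e) operates — the consultancy is classified under the construction sector. (f) would limit (e) — at least one employee exceeds 30 hours/week — but (g) sets (f) aside: (g) operates against (f): a current Annual Certificate is held. (h) does not operate here (no current Category 3 Waiver is held), so (g) stands. Exception (a) does not apply.
Exception (b) fails — employees are paid cash wages.
Exception (c) does not apply: at least one employee is not a family member.
Exception (d) requires that no employee is paid on a commission basis; but some employees are paid on commission, so (d) is unavailable.
No exception is made out. Kwame's consultancy falls within the general rule.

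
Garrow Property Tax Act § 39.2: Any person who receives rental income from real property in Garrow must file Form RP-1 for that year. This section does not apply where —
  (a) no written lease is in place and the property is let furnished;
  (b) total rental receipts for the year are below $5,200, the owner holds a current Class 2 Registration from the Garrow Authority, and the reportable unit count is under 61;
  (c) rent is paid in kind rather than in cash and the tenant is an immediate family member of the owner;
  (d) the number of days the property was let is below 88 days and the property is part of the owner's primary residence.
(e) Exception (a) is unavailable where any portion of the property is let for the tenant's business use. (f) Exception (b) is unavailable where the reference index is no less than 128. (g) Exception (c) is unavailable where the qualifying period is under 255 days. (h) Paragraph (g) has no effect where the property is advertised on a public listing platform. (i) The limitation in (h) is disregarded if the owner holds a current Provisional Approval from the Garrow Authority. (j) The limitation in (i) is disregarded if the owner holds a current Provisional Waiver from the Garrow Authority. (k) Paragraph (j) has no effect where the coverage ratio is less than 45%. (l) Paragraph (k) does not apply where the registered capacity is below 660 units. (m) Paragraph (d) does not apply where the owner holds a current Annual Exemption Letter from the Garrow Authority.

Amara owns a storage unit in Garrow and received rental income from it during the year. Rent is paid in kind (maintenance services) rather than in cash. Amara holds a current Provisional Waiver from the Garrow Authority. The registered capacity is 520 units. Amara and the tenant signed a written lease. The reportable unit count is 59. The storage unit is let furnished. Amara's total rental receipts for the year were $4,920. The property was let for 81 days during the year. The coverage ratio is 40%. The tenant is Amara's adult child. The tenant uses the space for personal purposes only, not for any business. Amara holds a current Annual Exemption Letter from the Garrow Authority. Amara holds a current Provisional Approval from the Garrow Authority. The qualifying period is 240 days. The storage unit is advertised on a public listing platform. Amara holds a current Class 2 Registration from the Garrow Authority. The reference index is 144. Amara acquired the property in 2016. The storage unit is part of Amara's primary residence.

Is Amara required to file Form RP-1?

No — exception (c) applies; Amara is not required to file Form RP-1.

Exception (a) fails — a written lease is in place.
Exception (b) is satisfied on its face — total rental receipts for the year are $4,920, below the $5,200 limit; a current Class 2 Registration is held; the reportable unit count is 59, under the 61 limit. But: (f) operates against (b): the reference index is 144, meeting the 128 threshold. Exception (b) does not apply.
Exception (c) is satisfied on its face — rent is paid in kind; the tenant is an immediate family member. Considering the limiting provisions: (g) is triggered (the qualifying period is 240 days, under the 255 days limit), but yields to (h): (h) is engaged — the property is publicly advertised. (i) applies (a current Provisional Approval is held), but is overridden by (j): (j) is triggered — a current Provisional Waiver is held. (k) would limit (j) — the coverage ratio is 40%, less than the 45% limit — but (l) sets (k) aside: (l) operates against (k): the registered capacity is 520 units, below the 660 units limit. Exception (c) stands.
Exception (d)'s conditions are all satisfied: the number of days the property was let is 81 days, below the 88 days limit; the storage unit is part of the primary residence. But: (m) operates against (d): a current Annual Exemption Letter is held. So (d) is unavailable.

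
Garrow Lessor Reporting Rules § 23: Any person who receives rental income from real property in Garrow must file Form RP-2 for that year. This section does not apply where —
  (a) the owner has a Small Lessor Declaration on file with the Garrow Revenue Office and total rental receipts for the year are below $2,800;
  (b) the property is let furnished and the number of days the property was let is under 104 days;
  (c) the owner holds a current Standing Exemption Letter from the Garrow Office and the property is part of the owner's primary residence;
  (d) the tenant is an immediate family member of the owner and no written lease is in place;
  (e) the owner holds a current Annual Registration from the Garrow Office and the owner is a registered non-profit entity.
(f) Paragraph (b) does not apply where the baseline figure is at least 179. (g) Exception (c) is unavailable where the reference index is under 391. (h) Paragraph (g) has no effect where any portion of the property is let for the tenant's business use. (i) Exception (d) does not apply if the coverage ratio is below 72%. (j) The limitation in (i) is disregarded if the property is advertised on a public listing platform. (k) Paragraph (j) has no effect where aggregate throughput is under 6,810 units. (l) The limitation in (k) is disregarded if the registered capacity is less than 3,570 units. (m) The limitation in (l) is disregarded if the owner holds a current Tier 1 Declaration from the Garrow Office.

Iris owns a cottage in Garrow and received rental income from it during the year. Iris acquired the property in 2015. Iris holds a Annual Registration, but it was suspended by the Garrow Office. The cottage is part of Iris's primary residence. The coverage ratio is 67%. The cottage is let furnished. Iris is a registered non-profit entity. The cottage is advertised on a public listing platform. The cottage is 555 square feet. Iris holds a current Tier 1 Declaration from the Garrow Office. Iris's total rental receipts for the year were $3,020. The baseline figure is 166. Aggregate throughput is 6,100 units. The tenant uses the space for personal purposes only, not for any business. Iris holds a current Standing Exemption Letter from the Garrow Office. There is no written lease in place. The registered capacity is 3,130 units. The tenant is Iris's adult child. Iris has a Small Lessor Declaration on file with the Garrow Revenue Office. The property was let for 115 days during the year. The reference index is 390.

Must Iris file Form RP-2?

Exception (a) does not apply: total rental receipts for the year are $3,020, not below $2,800.
Exception (b) fails — the number of days the property was let is 115 days, not under 104 days.
Exception (c): a current Standing Exemption Letter is held; the cottage is part of the primary residence — every condition holds. But applying paragraphs (g)–(h): (g) operates against (c): the reference index is 390, under the 391 limit. (h), which would lift (g), does not operate here — the space is used for personal purposes only. (c) is therefore removed.
Exception (d): the tenant is an immediate family member; there is no written lease — every condition holds. However, paragraphs (i)–(m) must be considered: (i) is triggered — the coverage ratio is 67%, below the 72% limit. (j) would limit (i) — the property is publicly advertised — but (k) sets (j) aside: (k) is engaged — aggregate throughput is 6,100 units, under the 6,810 units limit. (l) operates (the registered capacity is 3,130 units, less than the 3,570 units limit), but is overridden by (m): (m) is engaged — a current Tier 1 Declaration is held. (d) is therefore removed.
Exception (e) does not apply: the Annual Registration is not current.
No exception is made out. Iris falls within the general rule.

Yes — Iris must file Form RP-2.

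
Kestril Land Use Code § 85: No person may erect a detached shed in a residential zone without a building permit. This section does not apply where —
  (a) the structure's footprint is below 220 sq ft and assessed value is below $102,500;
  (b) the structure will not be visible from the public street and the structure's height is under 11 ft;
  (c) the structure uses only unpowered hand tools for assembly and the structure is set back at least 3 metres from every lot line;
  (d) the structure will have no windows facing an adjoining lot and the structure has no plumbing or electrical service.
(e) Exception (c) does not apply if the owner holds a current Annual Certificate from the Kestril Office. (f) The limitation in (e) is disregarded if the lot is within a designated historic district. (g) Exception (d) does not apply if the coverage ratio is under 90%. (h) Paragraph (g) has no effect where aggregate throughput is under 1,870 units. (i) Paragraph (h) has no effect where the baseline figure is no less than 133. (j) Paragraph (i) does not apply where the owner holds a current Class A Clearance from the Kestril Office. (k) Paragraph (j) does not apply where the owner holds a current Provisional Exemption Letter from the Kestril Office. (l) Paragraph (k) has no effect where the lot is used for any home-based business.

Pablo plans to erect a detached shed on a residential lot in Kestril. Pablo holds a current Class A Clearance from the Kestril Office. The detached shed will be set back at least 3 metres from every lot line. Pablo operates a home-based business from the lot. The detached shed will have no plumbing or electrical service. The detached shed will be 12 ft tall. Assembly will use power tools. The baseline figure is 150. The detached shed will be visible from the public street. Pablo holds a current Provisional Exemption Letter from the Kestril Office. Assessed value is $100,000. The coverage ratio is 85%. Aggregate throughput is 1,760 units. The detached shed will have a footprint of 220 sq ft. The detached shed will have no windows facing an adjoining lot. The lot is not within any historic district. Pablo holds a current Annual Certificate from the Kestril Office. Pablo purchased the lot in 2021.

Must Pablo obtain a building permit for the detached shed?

No — exception (d) applies; Pablo does not need a building permit.

Exception (a) requires that the structure's footprint is below 220 sq ft; but the structure's footprint is 220 sq ft, not below 220 sq ft, so (a) is unavailable.
Exception (b) fails — the structure will be visible from the street.
Exception (c) requires that the structure uses only unpowered hand tools for assembly; but assembly uses power tools, so (c) is unavailable.
Exception (d)'s conditions are all satisfied: no windows face an adjoining lot; there is no plumbing or electrical service. Applying paragraphs (g)–(l): (g) would limit (d) — the coverage ratio is 85%, under the 90% limit — but (h) sets (g) aside: (h) operates against (g): aggregate throughput is 1,760 units, under the 1,870 units limit. (i) operates (the baseline figure is 150, meeting the 133 threshold), but is displaced by (j): (j) operates against (i): a current Class A Clearance is held. (k) is triggered (a current Provisional Exemption Letter is held), but is itself disapplied by (l): (l) applies — a home-based business operates on the lot. Exception (d) stands.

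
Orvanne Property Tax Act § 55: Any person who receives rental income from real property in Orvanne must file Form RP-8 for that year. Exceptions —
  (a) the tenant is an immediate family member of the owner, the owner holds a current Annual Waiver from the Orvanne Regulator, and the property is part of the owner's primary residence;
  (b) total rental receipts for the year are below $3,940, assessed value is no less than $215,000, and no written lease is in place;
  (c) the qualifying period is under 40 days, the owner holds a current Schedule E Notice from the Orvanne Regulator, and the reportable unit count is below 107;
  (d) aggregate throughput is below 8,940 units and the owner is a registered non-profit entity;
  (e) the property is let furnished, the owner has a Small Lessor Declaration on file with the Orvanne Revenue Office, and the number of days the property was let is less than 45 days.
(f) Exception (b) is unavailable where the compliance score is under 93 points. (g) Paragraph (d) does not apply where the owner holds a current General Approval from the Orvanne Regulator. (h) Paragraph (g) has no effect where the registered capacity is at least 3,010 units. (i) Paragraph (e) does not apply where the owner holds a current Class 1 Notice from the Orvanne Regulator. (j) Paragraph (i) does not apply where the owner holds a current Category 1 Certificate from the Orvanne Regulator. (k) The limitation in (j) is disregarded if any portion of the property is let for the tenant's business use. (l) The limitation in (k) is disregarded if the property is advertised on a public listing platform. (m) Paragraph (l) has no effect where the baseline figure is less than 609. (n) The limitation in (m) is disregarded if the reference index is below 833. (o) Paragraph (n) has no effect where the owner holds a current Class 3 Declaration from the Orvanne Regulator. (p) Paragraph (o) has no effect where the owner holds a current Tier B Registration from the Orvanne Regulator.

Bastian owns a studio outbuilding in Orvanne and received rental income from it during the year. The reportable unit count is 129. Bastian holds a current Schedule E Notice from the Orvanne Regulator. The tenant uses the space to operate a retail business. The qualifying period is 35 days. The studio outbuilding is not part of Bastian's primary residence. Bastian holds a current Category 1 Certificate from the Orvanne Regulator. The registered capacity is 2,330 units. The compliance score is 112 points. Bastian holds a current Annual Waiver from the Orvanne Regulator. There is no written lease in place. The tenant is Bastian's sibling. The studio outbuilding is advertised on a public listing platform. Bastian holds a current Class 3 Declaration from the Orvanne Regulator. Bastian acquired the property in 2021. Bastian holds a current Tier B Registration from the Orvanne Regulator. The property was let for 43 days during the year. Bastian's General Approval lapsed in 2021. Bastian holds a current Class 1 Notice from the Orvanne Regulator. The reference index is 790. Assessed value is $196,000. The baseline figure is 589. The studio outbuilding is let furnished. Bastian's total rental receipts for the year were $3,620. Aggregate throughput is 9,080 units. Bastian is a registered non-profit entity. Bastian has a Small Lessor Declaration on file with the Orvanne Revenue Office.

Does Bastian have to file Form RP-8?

No — exception (e) applies; Bastian is not required to file Form RP-8.

Exception (a) does not apply: the studio outbuilding is not part of the primary residence.
Exception (b) does not apply: assessed value is $196,000, short of $215,000.
Exception (c) requires that the reportable unit count is below 107; but the reportable unit count is 129, not below 107, so (c) is unavailable.
Exception (d) fails — aggregate throughput is 9,080 units, not below 8,940 units.
Exception (e)'s conditions are all satisfied: the property is let furnished; a Small Lessor Declaration is on file; the number of days the property was let is 43 days, less than the 45 days limit. Applying paragraphs (i)–(p): (i) would limit (e) — a current Class 1 Notice is held — but (j) sets (i) aside: (j) is engaged — a current Category 1 Certificate is held. (k) is triggered (the space is let for business use), but is itself disapplied by (l): (l) applies — the property is publicly advertised. (m) applies (the baseline figure is 589, less than the 609 limit), but is displaced by (n): (n) applies — the reference index is 790, below the 833 limit. (o) would limit (n) — a current Class 3 Declaration is held — but (p) sets (o) aside: (p) operates against (o): a current Tier B Registration is held. (e) remains available.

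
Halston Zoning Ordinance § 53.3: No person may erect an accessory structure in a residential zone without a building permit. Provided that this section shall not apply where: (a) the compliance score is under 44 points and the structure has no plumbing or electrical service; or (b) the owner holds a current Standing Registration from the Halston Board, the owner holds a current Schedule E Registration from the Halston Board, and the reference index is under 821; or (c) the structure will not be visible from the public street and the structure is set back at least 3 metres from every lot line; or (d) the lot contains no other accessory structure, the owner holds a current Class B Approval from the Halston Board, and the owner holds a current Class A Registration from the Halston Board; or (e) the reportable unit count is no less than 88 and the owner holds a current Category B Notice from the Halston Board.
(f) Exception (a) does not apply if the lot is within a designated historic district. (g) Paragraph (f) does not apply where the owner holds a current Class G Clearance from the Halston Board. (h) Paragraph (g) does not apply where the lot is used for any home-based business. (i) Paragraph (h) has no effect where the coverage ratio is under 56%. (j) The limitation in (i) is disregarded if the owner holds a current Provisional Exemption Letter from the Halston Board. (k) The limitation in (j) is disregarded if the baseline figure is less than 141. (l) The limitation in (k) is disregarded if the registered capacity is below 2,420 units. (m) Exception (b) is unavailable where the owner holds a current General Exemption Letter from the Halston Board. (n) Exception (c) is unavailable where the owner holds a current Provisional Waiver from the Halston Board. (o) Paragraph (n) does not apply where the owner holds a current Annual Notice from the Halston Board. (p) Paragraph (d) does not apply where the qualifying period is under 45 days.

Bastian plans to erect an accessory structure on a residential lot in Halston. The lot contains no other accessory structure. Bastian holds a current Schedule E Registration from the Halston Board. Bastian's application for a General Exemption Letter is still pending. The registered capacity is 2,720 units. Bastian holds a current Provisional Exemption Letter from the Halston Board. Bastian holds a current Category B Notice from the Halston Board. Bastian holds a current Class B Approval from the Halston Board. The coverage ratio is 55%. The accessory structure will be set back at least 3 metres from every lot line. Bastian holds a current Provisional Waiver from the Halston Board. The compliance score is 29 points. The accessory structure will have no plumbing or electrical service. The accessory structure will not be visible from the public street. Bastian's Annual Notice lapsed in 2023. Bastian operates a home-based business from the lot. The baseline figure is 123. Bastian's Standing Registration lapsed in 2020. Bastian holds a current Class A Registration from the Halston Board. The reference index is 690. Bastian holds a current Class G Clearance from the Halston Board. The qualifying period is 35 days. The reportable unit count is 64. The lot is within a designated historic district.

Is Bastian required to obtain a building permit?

Exception (a) is satisfied on its face — the compliance score is 29 points, under the 44 points limit; there is no plumbing or electrical service. Considering the limiting provisions: (f) would limit (a) — the lot is in a historic district — but (g) sets (f) aside: (g) operates against (f): a current Class G Clearance is held. (h) applies (a home-based business operates on the lot), but is itself disapplied by (i): (i) is engaged — the coverage ratio is 55%, under the 56% limit. (j) operates (a current Provisional Exemption Letter is held), but is set aside by (k): (k) operates against (j): the baseline figure is 123, less than the 141 limit. (l) is not engaged (the registered capacity is 2,720 units, not below 2,420 units), so (k) stands. Exception (a) stands.
Exception (b) fails — there is no Standing Registration in force.
Exception (c) is satisfied on its face — the structure will not be visible from the street; the setback is at least 3 m on every side. However, paragraphs (n)–(o) must be considered: (n) operates against (c): a current Provisional Waiver is held. (o), which would lift (n), is not triggered — no current Annual Notice is held. (c) is therefore removed.
Exception (d): the lot has no other accessory structure; a current Class B Approval is held; a current Class A Registration is held — every condition holds. But: (p) operates against (d): the qualifying period is 35 days, under the 45 days limit. Exception (d) does not apply.
Exception (e) requires that the reportable unit count is no less than 88; but the reportable unit count is 64, short of 88, so (e) is unavailable.

No — exception (a) applies; Bastian does not need a building permit.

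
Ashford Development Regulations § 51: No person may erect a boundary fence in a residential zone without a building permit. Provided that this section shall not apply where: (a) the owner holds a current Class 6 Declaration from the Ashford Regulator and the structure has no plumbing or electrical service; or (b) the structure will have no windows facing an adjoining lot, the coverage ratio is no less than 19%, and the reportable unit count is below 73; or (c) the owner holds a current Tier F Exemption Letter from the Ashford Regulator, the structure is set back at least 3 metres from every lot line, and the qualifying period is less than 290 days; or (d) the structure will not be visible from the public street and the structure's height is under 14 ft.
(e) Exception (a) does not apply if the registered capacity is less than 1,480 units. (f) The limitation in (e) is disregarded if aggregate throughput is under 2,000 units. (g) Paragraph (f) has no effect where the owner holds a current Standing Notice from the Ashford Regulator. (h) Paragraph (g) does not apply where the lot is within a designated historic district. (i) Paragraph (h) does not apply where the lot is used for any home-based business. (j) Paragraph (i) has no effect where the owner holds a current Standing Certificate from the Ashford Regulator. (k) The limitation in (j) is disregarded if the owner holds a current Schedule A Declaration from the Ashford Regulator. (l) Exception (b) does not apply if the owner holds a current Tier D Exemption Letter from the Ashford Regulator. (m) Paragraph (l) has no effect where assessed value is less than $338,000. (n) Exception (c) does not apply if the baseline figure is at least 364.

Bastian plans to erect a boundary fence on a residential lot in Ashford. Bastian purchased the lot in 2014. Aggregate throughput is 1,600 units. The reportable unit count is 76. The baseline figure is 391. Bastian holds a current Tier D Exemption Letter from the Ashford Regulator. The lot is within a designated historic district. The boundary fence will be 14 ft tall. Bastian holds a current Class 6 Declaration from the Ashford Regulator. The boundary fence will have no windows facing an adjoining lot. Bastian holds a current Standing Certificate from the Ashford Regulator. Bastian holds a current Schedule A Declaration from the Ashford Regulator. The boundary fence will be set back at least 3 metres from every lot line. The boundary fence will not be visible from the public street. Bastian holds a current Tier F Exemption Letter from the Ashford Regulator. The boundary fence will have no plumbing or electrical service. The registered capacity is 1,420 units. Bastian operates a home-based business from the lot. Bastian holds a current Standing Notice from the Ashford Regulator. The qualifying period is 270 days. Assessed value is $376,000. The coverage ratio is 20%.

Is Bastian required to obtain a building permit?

Yes — Bastian must obtain a building permit.

Exception (a)'s conditions are all satisfied: a current Class 6 Declaration is held; there is no plumbing or electrical service. But: (e) operates against (a): the registered capacity is 1,420 units, less than the 1,480 units limit. (f) would limit (e) — aggregate throughput is 1,600 units, under the 2,000 units limit — but (g) sets (f) aside: (g) applies — a current Standing Notice is held. (h) operates (the lot is in a historic district), but is itself disapplied by (i): (i) operates against (h): a home-based business operates on the lot. (j) is triggered (a current Standing Certificate is held), but is displaced by (k): (k) operates — a current Schedule A Declaration is held. Exception (a) does not apply.
Exception (b) requires that the reportable unit count is below 73; but the reportable unit count is 76, not below 73, so (b) is unavailable.
All of (c)'s requirements are met (a current Tier F Exemption Letter is held; the setback is at least 3 m on every side; the qualifying period is 270 days, less than the 290 days limit). But applying paragraph (n): (n) is triggered — the baseline figure is 391, meeting the 364 threshold. (c) is therefore removed.
Exception (d) does not apply: the structure's height is 14 ft, not under 14 ft.
None of the exceptions is available; § 51 applies in full.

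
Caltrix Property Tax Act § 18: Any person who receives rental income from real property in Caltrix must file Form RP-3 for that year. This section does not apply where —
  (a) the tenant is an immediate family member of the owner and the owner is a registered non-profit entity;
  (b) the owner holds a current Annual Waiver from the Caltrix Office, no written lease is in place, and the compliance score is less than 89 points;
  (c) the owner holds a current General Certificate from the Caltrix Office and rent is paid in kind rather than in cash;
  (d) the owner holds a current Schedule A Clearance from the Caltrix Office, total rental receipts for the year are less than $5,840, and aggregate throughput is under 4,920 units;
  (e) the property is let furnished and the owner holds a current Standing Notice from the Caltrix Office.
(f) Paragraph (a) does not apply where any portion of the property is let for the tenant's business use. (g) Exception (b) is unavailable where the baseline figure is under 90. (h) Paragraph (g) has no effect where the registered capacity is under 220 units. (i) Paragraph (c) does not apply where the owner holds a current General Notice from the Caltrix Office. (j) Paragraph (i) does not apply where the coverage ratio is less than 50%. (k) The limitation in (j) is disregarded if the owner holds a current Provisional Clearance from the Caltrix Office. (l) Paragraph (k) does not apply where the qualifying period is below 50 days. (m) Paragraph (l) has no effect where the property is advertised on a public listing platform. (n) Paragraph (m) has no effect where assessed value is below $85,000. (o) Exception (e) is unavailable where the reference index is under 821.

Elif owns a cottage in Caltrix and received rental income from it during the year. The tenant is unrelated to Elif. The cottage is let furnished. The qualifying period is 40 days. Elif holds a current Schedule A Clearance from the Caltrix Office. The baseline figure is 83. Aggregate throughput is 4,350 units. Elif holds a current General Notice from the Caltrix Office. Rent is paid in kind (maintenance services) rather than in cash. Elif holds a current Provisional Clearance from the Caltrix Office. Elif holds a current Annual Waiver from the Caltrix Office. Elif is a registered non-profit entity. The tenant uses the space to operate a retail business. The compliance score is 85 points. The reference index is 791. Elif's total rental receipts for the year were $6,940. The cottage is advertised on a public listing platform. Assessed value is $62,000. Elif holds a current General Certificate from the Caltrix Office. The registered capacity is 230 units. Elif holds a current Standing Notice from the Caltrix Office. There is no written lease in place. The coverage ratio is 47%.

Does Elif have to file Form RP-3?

No — exception (c) applies; Elif is not required to file Form RP-3.

Exception (a) requires that the tenant is an immediate family member of the owner; but the tenant is unrelated to the owner, so (a) is unavailable.
Exception (b)'s conditions are all satisfied: a current Annual Waiver is held; there is no written lease; the compliance score is 85 points, less than the 89 points limit. Turning to paragraphs (g)–(h): (g) operates against (b): the baseline figure is 83, under the 90 limit. (h), which would lift (g), is not engaged — the registered capacity is 230 units, not under 220 units. (b) is therefore removed.
Exception (c): a current General Certificate is held; rent is paid in kind — every condition holds. Under paragraphs (i)–(n): (i) would limit (c) — a current General Notice is held — but (j) sets (i) aside: (j) operates against (i): the coverage ratio is 47%, less than the 50% limit. (k) would limit (j) — a current Provisional Clearance is held — but (l) sets (k) aside: (l) operates — the qualifying period is 40 days, below the 50 days limit. (m) would limit (l) — the property is publicly advertised — but (n) sets (m) aside: (n) operates against (m): assessed value is $62,000, below the $85,000 limit. So (c) applies.
Exception (d) does not apply: total rental receipts for the year are $6,940, not less than $5,840.
Exception (e): the property is let furnished; a current Standing Notice is held — every condition holds. But: (o) applies — the reference index is 791, under the 821 limit. (e) is therefore removed.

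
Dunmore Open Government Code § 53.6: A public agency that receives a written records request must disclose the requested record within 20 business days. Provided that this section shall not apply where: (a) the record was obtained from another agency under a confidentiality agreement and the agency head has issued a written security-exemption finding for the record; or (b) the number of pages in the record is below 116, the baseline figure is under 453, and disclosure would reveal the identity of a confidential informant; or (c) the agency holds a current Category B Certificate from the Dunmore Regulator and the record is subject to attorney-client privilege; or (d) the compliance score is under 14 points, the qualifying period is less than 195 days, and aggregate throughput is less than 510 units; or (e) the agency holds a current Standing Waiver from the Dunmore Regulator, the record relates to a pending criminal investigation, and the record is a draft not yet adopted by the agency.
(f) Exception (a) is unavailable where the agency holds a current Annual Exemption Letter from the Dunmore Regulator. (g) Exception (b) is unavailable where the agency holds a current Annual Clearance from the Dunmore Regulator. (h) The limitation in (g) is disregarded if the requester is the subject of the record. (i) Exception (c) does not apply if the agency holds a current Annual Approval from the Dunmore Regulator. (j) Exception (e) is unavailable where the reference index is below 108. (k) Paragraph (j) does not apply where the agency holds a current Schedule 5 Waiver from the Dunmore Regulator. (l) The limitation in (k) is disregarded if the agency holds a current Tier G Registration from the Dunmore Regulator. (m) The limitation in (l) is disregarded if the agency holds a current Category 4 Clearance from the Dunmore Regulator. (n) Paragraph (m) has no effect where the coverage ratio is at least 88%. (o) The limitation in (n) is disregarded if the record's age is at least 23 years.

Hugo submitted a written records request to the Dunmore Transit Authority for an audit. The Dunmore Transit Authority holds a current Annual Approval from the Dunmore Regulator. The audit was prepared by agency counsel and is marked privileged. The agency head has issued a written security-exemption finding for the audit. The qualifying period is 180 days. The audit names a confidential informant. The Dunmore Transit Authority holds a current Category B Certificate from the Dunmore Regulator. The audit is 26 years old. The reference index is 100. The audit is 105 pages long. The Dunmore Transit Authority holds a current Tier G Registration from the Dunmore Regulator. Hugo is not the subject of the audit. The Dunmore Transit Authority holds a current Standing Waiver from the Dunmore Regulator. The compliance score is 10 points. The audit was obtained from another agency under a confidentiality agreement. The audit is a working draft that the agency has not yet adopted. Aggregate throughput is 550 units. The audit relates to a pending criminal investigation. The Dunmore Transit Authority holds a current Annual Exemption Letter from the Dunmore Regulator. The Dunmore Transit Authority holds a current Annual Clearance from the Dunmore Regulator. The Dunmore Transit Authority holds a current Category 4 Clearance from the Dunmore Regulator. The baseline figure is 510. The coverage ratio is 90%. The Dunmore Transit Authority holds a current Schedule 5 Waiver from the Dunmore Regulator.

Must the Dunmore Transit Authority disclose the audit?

Exception (a): the audit was obtained under a confidentiality agreement; a written security-exemption finding has been issued — every condition holds. But: (f) operates against (a): a current Annual Exemption Letter is held. So (a) is unavailable.
Exception (b) requires that the baseline figure is under 453; but the baseline figure is 510, not under 453, so (b) is unavailable.
Exception (c) is satisfied on its face — a current Category B Certificate is held; the audit is privileged. Turning to paragraph (i): (i) is engaged — a current Annual Approval is held. Exception (c) does not apply.
Exception (d) fails — aggregate throughput is 550 units, not less than 510 units.
Exception (e): a current Standing Waiver is held; the audit relates to a pending investigation; the audit is an unadopted draft — every condition holds. Considering the limiting provisions: (j) would limit (e) — the reference index is 100, below the 108 limit — but (k) sets (j) aside: (k) applies — a current Schedule 5 Waiver is held. (l) is triggered (a current Tier G Registration is held), but is set aside by (m): (m) applies — a current Category 4 Clearance is held. (n) is engaged (the coverage ratio is 90%, meeting the 88% threshold), but is set aside by (o): (o) operates — the record's age is 26 years, meeting the 23 years threshold. Exception (e) stands.

No — exception (e) applies; the Dunmore Transit Authority is not required to disclose the audit.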